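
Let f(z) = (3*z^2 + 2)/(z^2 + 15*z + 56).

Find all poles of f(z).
The singularities of f are the zeros of the denominator. Factoring,
  z^2 + 15*z + 56 = (z + 8)*(z + 7)
so the candidates are z = -8, z = -7.

Check the numerator P(z) = 3*z^2 + 2 at each one:
  P(-8) = 194 ≠ 0, so z = -8 is a (simple) pole.
  P(-7) = 149 ≠ 0, so z = -7 is a (simple) pole.

Poles of f: {-8, -7}

Final answer: {-8, -7}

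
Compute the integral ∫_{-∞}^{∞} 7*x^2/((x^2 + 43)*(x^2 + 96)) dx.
Let f(z) = 7*z^2/((z^2 + 43)*(z^2 + 96)). The denominator has no real zeros and deg Q - deg P = 2 ≥ 2, so the integral of f over the upper semicircle |z| = R tends to 0 as R → ∞. Closing the contour in the upper half-plane,
  ∫_{-∞}^{∞} f(x) dx = 2πi · Σ Res(f, z_k)  over the poles with Im z_k > 0.

Zeros of the denominator: z^2 + 43 = 0 gives z = ±sqrt(43)*I; z^2 + 96 = 0 gives z = ±4*sqrt(6)*I.
Upper half-plane: z = sqrt(43)*I, z = 4*sqrt(6)*I (simple).

Each pole is a simple zero of Q(z) = z^4 + 139*z^2 + 4128, so Res(f, z₀) = P(z₀)/Q'(z₀) with P(z) = 7*z^2, Q'(z) = 4*z^3 + 278*z:
  Res(f, sqrt(43)*I) = (-301)/(106*sqrt(43)*I) = 7*sqrt(43)*I/106
  Res(f, 4*sqrt(6)*I) = (-672)/(-424*sqrt(6)*I) = -14*sqrt(6)*I/53

Sum of residues: 7*I*(-4*sqrt(6) + sqrt(43))/106
∫_{-∞}^{∞} f(x) dx = 2πi · (7*I*(-4*sqrt(6) + sqrt(43))/106) = 7*pi*(-sqrt(43) + 4*sqrt(6))/53

Final answer: 7*pi*(-sqrt(43) + 4*sqrt(6))/53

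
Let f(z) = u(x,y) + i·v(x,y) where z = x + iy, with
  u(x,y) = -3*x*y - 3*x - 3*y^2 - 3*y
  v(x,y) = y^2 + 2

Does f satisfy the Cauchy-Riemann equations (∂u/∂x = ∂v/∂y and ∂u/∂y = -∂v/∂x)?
∂u/∂x = -3*y - 3
∂v/∂y = 2*y
∂u/∂y = -3*x - 6*y - 3
∂v/∂x = 0
∂u/∂x ≠ ∂v/∂y and ∂u/∂y ≠ -∂v/∂x; the Cauchy-Riemann equations are not satisfied, so f is not analytic.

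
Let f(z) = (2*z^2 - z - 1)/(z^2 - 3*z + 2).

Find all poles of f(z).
The singularities of f are the zeros of the denominator. Factoring,
  z^2 - 3*z + 2 = (z - 2)*(z - 1)
so the candidates are z = 2, z = 1.

Check the numerator P(z) = 2*z^2 - z - 1 at each one:
  P(2) = 5 ≠ 0, so z = 2 is a (simple) pole.
  P(1) = 0, so the factor (z - 1) cancels and z = 1 is only a removable singularity, not a pole.

Poles of f: {2}

Final answer: {2}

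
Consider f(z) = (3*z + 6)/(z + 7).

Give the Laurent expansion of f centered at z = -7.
Put w = z - (-7), i.e. z = w - 7. The denominator is w, so it suffices to rewrite the numerator in powers of w.

P(z) = 3*z + 6
P(w - 7) = -15 + 3*w

Dividing each term by w:
  f = -15/w + 3

Substituting back w = z + 7:
  f(z) = -15/(z + 7) + 3

The series is finite because the numerator is a polynomial; the negative powers form the principal part, and the coefficient of 1/(z + 7) gives Res(f, -7) = -15.

Final answer: -15/(z + 7) + 3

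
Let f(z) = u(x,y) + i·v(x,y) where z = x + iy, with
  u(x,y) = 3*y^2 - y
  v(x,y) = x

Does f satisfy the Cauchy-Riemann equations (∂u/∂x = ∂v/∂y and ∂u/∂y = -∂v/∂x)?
∂u/∂x = 0
∂v/∂y = 0
∂u/∂y = 6*y - 1
∂v/∂x = 1
∂u/∂y ≠ -∂v/∂x; the Cauchy-Riemann equations are not satisfied, so f is not analytic.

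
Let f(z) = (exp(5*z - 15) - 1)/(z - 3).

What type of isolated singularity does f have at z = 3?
Let u = z - 3. The exponent is 5*z - 15 = 5u, so
  f = (e^(5u) - 1)/u = ((5u) + (5u)^2/2 + (5u)^3/6 + ...)/u = 5 + (25/2)*u + (125/6)*u^2 + ...
The Laurent expansion about u = 0 has no negative powers; equivalently lim_{z→3} f(z) = 5 exists and is finite.
So the singularity is removable.

Final answer: removable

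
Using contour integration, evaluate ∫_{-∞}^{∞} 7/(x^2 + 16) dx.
7*pi/4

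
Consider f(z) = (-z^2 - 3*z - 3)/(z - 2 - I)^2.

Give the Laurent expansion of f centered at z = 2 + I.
Put w = z - (2 + I), i.e. z = w + 2 + I. The denominator is w^2, so it suffices to rewrite the numerator in powers of w.

P(z) = -z^2 - 3*z - 3
P(w + 2 + I) = -12 - 7*I + (-7 - 2*I)*w - w^2

Dividing each term by w^2:
  f = (-12 - 7*I)/w^2 + (-7 - 2*I)/w - 1

Substituting back w = z - 2 - I:
  f(z) = (-12 - 7*I)/(z - 2 - I)^2 + (-7 - 2*I)/(z - 2 - I) - 1

The series is finite because the numerator is a polynomial; the negative powers form the principal part, and the coefficient of 1/(z - 2 - I) gives Res(f, 2 + I) = -7 - 2*I.

Final answer: (-12 - 7*I)/(z - 2 - I)^2 + (-7 - 2*I)/(z - 2 - I) - 1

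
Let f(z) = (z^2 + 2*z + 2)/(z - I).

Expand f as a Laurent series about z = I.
Put w = z - (I), i.e. z = w + I. The denominator is w, so it suffices to rewrite the numerator in powers of w.

P(z) = z^2 + 2*z + 2
P(w + I) = 1 + 2*I + (2 + 2*I)*w + w^2

Dividing each term by w:
  f = (1 + 2*I)/w + 2 + 2*I + w

Substituting back w = z - I:
  f(z) = (1 + 2*I)/(z - I) + 2 + 2*I + (z - I)

The series is finite because the numerator is a polynomial; the negative powers form the principal part, and the coefficient of 1/(z - I) gives Res(f, I) = 1 + 2*I.

Final answer: (1 + 2*I)/(z - I) + 2 + 2*I + (z - I)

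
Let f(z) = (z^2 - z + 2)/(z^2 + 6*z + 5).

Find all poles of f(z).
{-5, -1}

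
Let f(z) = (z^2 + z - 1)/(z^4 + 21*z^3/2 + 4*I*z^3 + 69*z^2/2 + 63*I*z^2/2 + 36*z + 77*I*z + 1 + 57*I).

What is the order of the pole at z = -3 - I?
Factor the denominator:
  z^4 + 21*z^3/2 + 4*I*z^3 + 69*z^2/2 + 63*I*z^2/2 + 36*z + 77*I*z + 1 + 57*I = (z + 3 + I)^3*(z + 3/2 + I)

The numerator P(z) = z^2 + z - 1 has P(-3 - I) = 4 + 5*I ≠ 0, so no factor of (z + 3 + I) cancels.
Near z = -3 - I we can therefore write f(z) = g(z)/(z + 3 + I)^3 with g analytic at -3 - I and g(-3 - I) ≠ 0 (g is the numerator divided by the remaining denominator factors).

Hence z = -3 - I is a pole of order 3.

Final answer: 3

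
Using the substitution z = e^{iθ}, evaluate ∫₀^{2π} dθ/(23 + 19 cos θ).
Let J = ∫₀^{2π} dθ/(23 + 19 cos θ).
Put z = e^{iθ}: then cos θ = (z + 1/z)/2, dθ = dz/(iz), and z runs once counterclockwise around |z| = 1:
  J = ∮_{|z|=1} 1/(23 + 19*(z + 1/z)/2) · dz/(iz) = (2/i) ∮_{|z|=1} dz/(19*z^2 + 46*z + 19).
The roots of 19*z^2 + 46*z + 19 are z = (-23 ± sqrt(23^2 - 19^2))/19, with sqrt(168) = 2*sqrt(42); their product is 1, so only z₊ = -23/19 + 2*sqrt(42)/19 lies inside the unit circle (z₋ = -23/19 - 2*sqrt(42)/19 lies outside).
z₊ is a simple zero of q(z) = 19*z^2 + 46*z + 19, so Res(1/q, z₊) = 1/q'(z₊) with q'(z) = 38*z + 46; and q'(z₊) = 19*(z₊ - z₋) = 4*sqrt(42).
Therefore J = (2/i) · 2πi · 1/(4*sqrt(42)) = 2*pi/(2*sqrt(42)) = sqrt(42)*pi/42

Final answer: sqrt(42)*pi/42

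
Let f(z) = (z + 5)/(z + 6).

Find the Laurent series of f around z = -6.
-1/(z + 6) + 1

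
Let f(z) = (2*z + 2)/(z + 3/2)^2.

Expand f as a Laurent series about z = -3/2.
Put w = z - (-3/2), i.e. z = w - 3/2. The denominator is w^2, so it suffices to rewrite the numerator in powers of w.

P(z) = 2*z + 2
P(w - 3/2) = -1 + 2*w

Dividing each term by w^2:
  f = -1/w^2 + 2/w

Substituting back w = z + 3/2:
  f(z) = -1/(z + 3/2)^2 + 2/(z + 3/2)

The series is finite because the numerator is a polynomial; the negative powers form the principal part, and the coefficient of 1/(z + 3/2) gives Res(f, -3/2) = 2.

Final answer: -1/(z + 3/2)^2 + 2/(z + 3/2)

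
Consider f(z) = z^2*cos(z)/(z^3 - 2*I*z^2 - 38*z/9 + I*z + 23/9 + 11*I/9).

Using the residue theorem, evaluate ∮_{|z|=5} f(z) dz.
By the residue theorem, ∮_C f(z) dz = 2πi · (sum of the residues of f at the poles inside |z| = 5).

The denominator factors as (z + 2 - I)*(z - 1 - I/3)*(z - 1 - 2*I/3), so the singularities of f are simple poles at z = -2 + I, z = 1 + I/3, z = 1 + 2*I/3.
  |-2 + I|² = 5 < 25 = 5², so this pole is inside the contour.
  |1 + I/3|² = 10/9 < 25 = 5², so this pole is inside the contour.
  |1 + 2*I/3|² = 13/9 < 25 = 5², so this pole is inside the contour.

With P(z) = z^2*cos(z) and Q(z) = z^3 - 2*I*z^2 - 38*z/9 + I*z + 23/9 + 11*I/9, each pole is simple, so Res(f, z₀) = P(z₀)/Q'(z₀) with Q'(z) = 3*z^2 - 4*I*z - 38/9 + I.
  Res(f, -2 + I) = P(-2 + I)/Q'(-2 + I) = ((3 - 4*I)*cos(2 - I))/(79/9 - 3*I) = (621/1394 - 423*I/1394)*cos(2 - I)
  Res(f, 1 + I/3) = P(1 + I/3)/Q'(1 + I/3) = ((8/9 + 2*I/3)*cos(1 + I/3))/(-2/9 - I) = (-14/17 + 12*I/17)*cos(1 + I/3)
  Res(f, 1 + 2*I/3) = P(1 + 2*I/3)/Q'(1 + 2*I/3) = ((5/9 + 4*I/3)*cos(1 + 2*I/3))/(1/9 + I) = (113/82 - 33*I/82)*cos(1 + 2*I/3)

Sum of residues inside C: (113/82 - 33*I/82)*cos(1 + 2*I/3) + (-14/17 + 12*I/17)*cos(1 + I/3) + (621/1394 - 423*I/1394)*cos(2 - I)
∮_C f(z) dz = 2πi · ((113/82 - 33*I/82)*cos(1 + 2*I/3) + (-14/17 + 12*I/17)*cos(1 + I/3) + (621/1394 - 423*I/1394)*cos(2 - I)) = pi*(-24/17 - 28*I/17)*cos(1 + I/3) + pi*(423/697 + 621*I/697)*cos(2 - I) + pi*(33/41 + 113*I/41)*cos(1 + 2*I/3)

Final answer: pi*(-24/17 - 28*I/17)*cos(1 + I/3) + pi*(423/697 + 621*I/697)*cos(2 - I) + pi*(33/41 + 113*I/41)*cos(1 + 2*I/3)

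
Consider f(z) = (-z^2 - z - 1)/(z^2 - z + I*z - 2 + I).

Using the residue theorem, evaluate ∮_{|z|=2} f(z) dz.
By the residue theorem, ∮_C f(z) dz = 2πi · (sum of the residues of f at the poles inside |z| = 2).

The denominator factors as (z - 2 + I)*(z + 1), so the singularities of f are simple poles at z = 2 - I, z = -1.
  |2 - I|² = 5 > 4 = 2², so this pole is outside the contour.
  |-1|² = 1 < 4 = 2², so this pole is inside the contour.

With P(z) = -z^2 - z - 1 and Q(z) = z^2 - z + I*z - 2 + I, each pole is simple, so Res(f, z₀) = P(z₀)/Q'(z₀) with Q'(z) = 2*z - 1 + I.
  Res(f, -1) = P(-1)/Q'(-1) = (-1)/(-3 + I) = 3/10 + I/10

∮_C f(z) dz = 2πi · (3/10 + I/10) = pi*(-1/5 + 3*I/5)

Final answer: pi*(-1/5 + 3*I/5)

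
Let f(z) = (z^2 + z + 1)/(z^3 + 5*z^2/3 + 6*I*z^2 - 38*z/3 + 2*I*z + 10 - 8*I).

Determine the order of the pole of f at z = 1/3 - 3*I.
Factor the denominator:
  z^3 + 5*z^2/3 + 6*I*z^2 - 38*z/3 + 2*I*z + 10 - 8*I = (z - 1/3 + 3*I)*(z + 3 + 3*I)*(z - 1)

The numerator P(z) = z^2 + z + 1 has P(1/3 - 3*I) = -68/9 - 5*I ≠ 0, so no factor of (z - 1/3 + 3*I) cancels.
Near z = 1/3 - 3*I we can therefore write f(z) = g(z)/(z - 1/3 + 3*I) with g analytic at 1/3 - 3*I and g(1/3 - 3*I) ≠ 0 (g is the numerator divided by the remaining denominator factors).

Hence z = 1/3 - 3*I is a pole of order 1.

Final answer: 1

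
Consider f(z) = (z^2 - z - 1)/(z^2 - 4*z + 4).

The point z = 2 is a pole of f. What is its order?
Factor the denominator:
  z^2 - 4*z + 4 = (z - 2)^2

The numerator P(z) = z^2 - z - 1 has P(2) = 1 ≠ 0, so no factor of (z - 2) cancels.
Near z = 2 we can therefore write f(z) = g(z)/(z - 2)^2 with g analytic at 2 and g(2) ≠ 0 (g is just the numerator).

Hence z = 2 is a pole of order 2.

Final answer: 2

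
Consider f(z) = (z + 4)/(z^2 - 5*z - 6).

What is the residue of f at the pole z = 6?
Write f(z) = P(z)/Q(z) with P(z) = z + 4 and Q(z) = z^2 - 5*z - 6.
The denominator factors as Q(z) = (z - 6)*(z + 1), so z = 6 is a simple zero of Q and P is analytic there; z = 6 is therefore a simple pole and
  Res(f, z₀) = P(z₀)/Q'(z₀).

Q'(z) = 2*z - 5, so Q'(6) = 7.
P(6) = 10.

Res(f, 6) = (10)/(7) = 10/7

Final answer: 10/7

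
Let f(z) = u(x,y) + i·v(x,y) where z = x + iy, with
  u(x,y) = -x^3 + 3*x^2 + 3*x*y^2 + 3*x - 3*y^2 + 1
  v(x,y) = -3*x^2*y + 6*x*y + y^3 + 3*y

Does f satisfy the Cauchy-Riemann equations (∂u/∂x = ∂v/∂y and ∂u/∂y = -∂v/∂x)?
∂u/∂x = -3*x^2 + 6*x + 3*y^2 + 3
∂v/∂y = -3*x^2 + 6*x + 3*y^2 + 3
∂u/∂y = 6*x*y - 6*y
∂v/∂x = -6*x*y + 6*y
∂u/∂x = ∂v/∂y and ∂u/∂y = -∂v/∂x hold identically; f is analytic.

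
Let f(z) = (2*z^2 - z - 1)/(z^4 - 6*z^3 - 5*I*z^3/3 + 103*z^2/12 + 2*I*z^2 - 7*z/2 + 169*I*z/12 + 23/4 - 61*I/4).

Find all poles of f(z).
{-1 - I, 1 + I/2, 3 + 2*I/3, 3 + 3*I/2}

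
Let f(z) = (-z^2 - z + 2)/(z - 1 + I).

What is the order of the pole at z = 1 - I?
Factor the denominator:
  z - 1 + I = (z - 1 + I)

The numerator P(z) = -z^2 - z + 2 has P(1 - I) = 1 + 3*I ≠ 0, so no factor of (z - 1 + I) cancels.
Near z = 1 - I we can therefore write f(z) = g(z)/(z - 1 + I) with g analytic at 1 - I and g(1 - I) ≠ 0 (g is just the numerator).

Hence z = 1 - I is a pole of order 1.

Final answer: 1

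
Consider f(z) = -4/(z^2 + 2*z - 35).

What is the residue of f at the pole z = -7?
1/3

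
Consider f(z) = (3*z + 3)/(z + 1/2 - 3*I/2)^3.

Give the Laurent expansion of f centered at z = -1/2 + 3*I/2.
Put w = z - (-1/2 + 3*I/2), i.e. z = w - 1/2 + 3*I/2. The denominator is w^3, so it suffices to rewrite the numerator in powers of w.

P(z) = 3*z + 3
P(w - 1/2 + 3*I/2) = 3/2 + 9*I/2 + 3*w

Dividing each term by w^3:
  f = (3/2 + 9*I/2)/w^3 + 3/w^2

Substituting back w = z + 1/2 - 3*I/2:
  f(z) = (3/2 + 9*I/2)/(z + 1/2 - 3*I/2)^3 + 3/(z + 1/2 - 3*I/2)^2

The series is finite because the numerator is a polynomial; the negative powers form the principal part.

Final answer: (3/2 + 9*I/2)/(z + 1/2 - 3*I/2)^3 + 3/(z + 1/2 - 3*I/2)^2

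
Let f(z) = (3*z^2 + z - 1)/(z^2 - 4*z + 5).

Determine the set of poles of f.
{2 - I, 2 + I}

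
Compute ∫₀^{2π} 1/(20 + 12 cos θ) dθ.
Let J = ∫₀^{2π} dθ/(20 + 12 cos θ).
Put z = e^{iθ}: then cos θ = (z + 1/z)/2, dθ = dz/(iz), and z runs once counterclockwise around |z| = 1:
  J = ∮_{|z|=1} 1/(20 + 12*(z + 1/z)/2) · dz/(iz) = (2/i) ∮_{|z|=1} dz/(12*z^2 + 40*z + 12).
The roots of 12*z^2 + 40*z + 12 are z = (-20 ± sqrt(20^2 - 12^2))/12, with sqrt(256) = 16; their product is 1, so only z₊ = -1/3 lies inside the unit circle (z₋ = -3 lies outside).
z₊ is a simple zero of q(z) = 12*z^2 + 40*z + 12, so Res(1/q, z₊) = 1/q'(z₊) with q'(z) = 24*z + 40; and q'(z₊) = 12*(z₊ - z₋) = 32.
Therefore J = (2/i) · 2πi · 1/(32) = 2*pi/(16) = pi/8

Final answer: pi/8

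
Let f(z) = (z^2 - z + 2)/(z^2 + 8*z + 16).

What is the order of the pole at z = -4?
Factor the denominator:
  z^2 + 8*z + 16 = (z + 4)^2

The numerator P(z) = z^2 - z + 2 has P(-4) = 22 ≠ 0, so no factor of (z + 4) cancels.
Near z = -4 we can therefore write f(z) = g(z)/(z + 4)^2 with g analytic at -4 and g(-4) ≠ 0 (g is just the numerator).

Hence z = -4 is a pole of order 2.

Final answer: 2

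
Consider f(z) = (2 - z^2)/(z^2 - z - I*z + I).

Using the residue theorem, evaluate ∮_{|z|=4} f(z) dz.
By the residue theorem, ∮_C f(z) dz = 2πi · (sum of the residues of f at the poles inside |z| = 4).

The denominator factors as (z - I)*(z - 1), so the singularities of f are simple poles at z = I, z = 1.
  |I|² = 1 < 16 = 4², so this pole is inside the contour.
  |1|² = 1 < 16 = 4², so this pole is inside the contour.

With P(z) = 2 - z^2 and Q(z) = z^2 - z - I*z + I, each pole is simple, so Res(f, z₀) = P(z₀)/Q'(z₀) with Q'(z) = 2*z - 1 - I.
  Res(f, I) = P(I)/Q'(I) = (3)/(-1 + I) = -3/2 - 3*I/2
  Res(f, 1) = P(1)/Q'(1) = (1)/(1 - I) = 1/2 + I/2

Sum of residues inside C: -1 - I
∮_C f(z) dz = 2πi · (-1 - I) = pi*(2 - 2*I)

Final answer: pi*(2 - 2*I)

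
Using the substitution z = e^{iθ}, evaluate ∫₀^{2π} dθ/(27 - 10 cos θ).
Call the integral J. The integrand is 2π-periodic and we integrate over a full period, so shifting θ does not change the value (θ → θ + π flips the sign of the trig term). Hence
  J = ∫₀^{2π} dθ/(27 + 10 cos θ).
Put z = e^{iθ}: then cos θ = (z + 1/z)/2, dθ = dz/(iz), and z runs once counterclockwise around |z| = 1:
  J = ∮_{|z|=1} 1/(27 + 10*(z + 1/z)/2) · dz/(iz) = (2/i) ∮_{|z|=1} dz/(10*z^2 + 54*z + 10).
The roots of 10*z^2 + 54*z + 10 are z = (-27 ± sqrt(27^2 - 10^2))/10, with sqrt(629) = sqrt(629); their product is 1, so only z₊ = -27/10 + sqrt(629)/10 lies inside the unit circle (z₋ = -27/10 - sqrt(629)/10 lies outside).
z₊ is a simple zero of q(z) = 10*z^2 + 54*z + 10, so Res(1/q, z₊) = 1/q'(z₊) with q'(z) = 20*z + 54; and q'(z₊) = 10*(z₊ - z₋) = 2*sqrt(629).
Therefore J = (2/i) · 2πi · 1/(2*sqrt(629)) = 2*pi/(sqrt(629)) = 2*sqrt(629)*pi/629

Final answer: 2*sqrt(629)*pi/629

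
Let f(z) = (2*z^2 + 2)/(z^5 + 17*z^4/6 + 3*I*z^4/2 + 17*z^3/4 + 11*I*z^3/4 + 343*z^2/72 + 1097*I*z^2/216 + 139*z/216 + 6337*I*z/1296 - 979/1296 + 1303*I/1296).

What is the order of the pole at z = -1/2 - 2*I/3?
Factor the denominator:
  z^5 + 17*z^4/6 + 3*I*z^4/2 + 17*z^3/4 + 11*I*z^3/4 + 343*z^2/72 + 1097*I*z^2/216 + 139*z/216 + 6337*I*z/1296 - 979/1296 + 1303*I/1296 = (z + 1/2 + 2*I/3)^3*(z + 1 + I)*(z + 1/3 - 3*I/2)

The numerator P(z) = 2*z^2 + 2 has P(-1/2 - 2*I/3) = 29/18 + 4*I/3 ≠ 0, so no factor of (z + 1/2 + 2*I/3) cancels.
Near z = -1/2 - 2*I/3 we can therefore write f(z) = g(z)/(z + 1/2 + 2*I/3)^3 with g analytic at -1/2 - 2*I/3 and g(-1/2 - 2*I/3) ≠ 0 (g is the numerator divided by the remaining denominator factors).

Hence z = -1/2 - 2*I/3 is a pole of order 3.

Final answer: 3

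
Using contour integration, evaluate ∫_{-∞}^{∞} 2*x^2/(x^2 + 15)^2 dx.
Let f(z) = 2*z^2/(z^2 + 15)^2. The denominator has no real zeros and deg Q - deg P = 2 ≥ 2, so the integral of f over the upper semicircle |z| = R tends to 0 as R → ∞. Closing the contour in the upper half-plane,
  ∫_{-∞}^{∞} f(x) dx = 2πi · Σ Res(f, z_k)  over the poles with Im z_k > 0.

Zeros of the denominator: z^2 + 15 = 0 gives z = ±sqrt(15)*I.
Upper half-plane: z = sqrt(15)*I (a pole of order 2).

Write f(z) = g(z)/(z - sqrt(15)*I)^2 with g(z) = 2*z^2/(z + sqrt(15)*I)^2. For a double pole, Res(f, z₀) = g'(z₀):
  g'(z) = 4*sqrt(15)*I*z/(z + sqrt(15)*I)^3
  Res(f, sqrt(15)*I) = g'(sqrt(15)*I) = -sqrt(15)*I/30

∫_{-∞}^{∞} f(x) dx = 2πi · (-sqrt(15)*I/30) = sqrt(15)*pi/15

Final answer: sqrt(15)*pi/15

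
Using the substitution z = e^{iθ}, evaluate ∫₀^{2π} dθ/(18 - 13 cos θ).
Call the integral J. The integrand is 2π-periodic and we integrate over a full period, so shifting θ does not change the value (θ → θ + π flips the sign of the trig term). Hence
  J = ∫₀^{2π} dθ/(18 + 13 cos θ).
Put z = e^{iθ}: then cos θ = (z + 1/z)/2, dθ = dz/(iz), and z runs once counterclockwise around |z| = 1:
  J = ∮_{|z|=1} 1/(18 + 13*(z + 1/z)/2) · dz/(iz) = (2/i) ∮_{|z|=1} dz/(13*z^2 + 36*z + 13).
The roots of 13*z^2 + 36*z + 13 are z = (-18 ± sqrt(18^2 - 13^2))/13, with sqrt(155) = sqrt(155); their product is 1, so only z₊ = -18/13 + sqrt(155)/13 lies inside the unit circle (z₋ = -18/13 - sqrt(155)/13 lies outside).
z₊ is a simple zero of q(z) = 13*z^2 + 36*z + 13, so Res(1/q, z₊) = 1/q'(z₊) with q'(z) = 26*z + 36; and q'(z₊) = 13*(z₊ - z₋) = 2*sqrt(155).
Therefore J = (2/i) · 2πi · 1/(2*sqrt(155)) = 2*pi/(sqrt(155)) = 2*sqrt(155)*pi/155

Final answer: 2*sqrt(155)*pi/155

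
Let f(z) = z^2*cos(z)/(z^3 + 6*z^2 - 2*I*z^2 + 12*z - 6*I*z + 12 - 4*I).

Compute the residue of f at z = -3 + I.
Write f(z) = P(z)/Q(z) with P(z) = z^2*cos(z) and Q(z) = z^3 + 6*z^2 - 2*I*z^2 + 12*z - 6*I*z + 12 - 4*I.
The denominator factors as Q(z) = (z + 3 - I)*(z + 2 - 2*I)*(z + 1 + I), so z = -3 + I is a simple zero of Q and P is analytic there; z = -3 + I is therefore a simple pole and
  Res(f, z₀) = P(z₀)/Q'(z₀).

Q'(z) = 3*z^2 + 12*z - 4*I*z + 12 - 6*I, so Q'(-3 + I) = 4.
P(-3 + I) = (8 - 6*I)*cos(3 - I).

Res(f, -3 + I) = ((8 - 6*I)*cos(3 - I))/(4) = (2 - 3*I/2)*cos(3 - I)

Final answer: (2 - 3*I/2)*cos(3 - I)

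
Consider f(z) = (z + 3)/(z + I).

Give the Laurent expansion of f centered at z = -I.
(3 - I)/(z + I) + 1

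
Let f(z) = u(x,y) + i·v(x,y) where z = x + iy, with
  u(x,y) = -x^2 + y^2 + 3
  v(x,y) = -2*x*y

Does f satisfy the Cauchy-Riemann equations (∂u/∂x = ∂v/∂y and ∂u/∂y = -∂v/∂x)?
∂u/∂x = -2*x
∂v/∂y = -2*x
∂u/∂y = 2*y
∂v/∂x = -2*y
∂u/∂x = ∂v/∂y and ∂u/∂y = -∂v/∂x hold identically; f is analytic.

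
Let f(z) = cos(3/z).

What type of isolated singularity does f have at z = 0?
Let u = z. Then
  cos(3/u) = Σ_{k≥0} (-1)^k (3)^(2k)/((2k)!·u^(2k)) = 1 - 9/(2*u^2) + 27/(8*u^4) + ...
which has infinitely many negative powers of u, so cos(3/z) has an essential singularity at z = 0.
So the singularity is essential.

Final answer: essential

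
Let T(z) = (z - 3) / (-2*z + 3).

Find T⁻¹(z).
Set w = T(z) = (z - 3) / (-2*z + 3) and solve for z:
  w*(-2*z + 3) = z - 3
  3*w + z*(-2*w - 1) + 3 = 0
  z*(-2*w - 1) = -3*w - 3
  z = (3*w + 3)/(2*w + 1)
Renaming the variable, T⁻¹(z) = (3*z + 3)/(2*z + 1).
(Check: ad - bc = -3 ≠ 0, so T is invertible.)

Final answer: (3*z + 3)/(2*z + 1)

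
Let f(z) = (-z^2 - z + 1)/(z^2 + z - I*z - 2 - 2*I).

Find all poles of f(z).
The singularities of f are the zeros of the denominator. Factoring,
  z^2 + z - I*z - 2 - 2*I = (z - 1 - I)*(z + 2)
so the candidates are z = 1 + I, z = -2.

Check the numerator P(z) = -z^2 - z + 1 at each one:
  P(1 + I) = -3*I ≠ 0, so z = 1 + I is a (simple) pole.
  P(-2) = -1 ≠ 0, so z = -2 is a (simple) pole.

Poles of f: {-2, 1 + I}

Final answer: {-2, 1 + I}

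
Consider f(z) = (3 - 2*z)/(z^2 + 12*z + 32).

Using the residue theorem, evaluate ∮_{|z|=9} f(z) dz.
-4*I*pi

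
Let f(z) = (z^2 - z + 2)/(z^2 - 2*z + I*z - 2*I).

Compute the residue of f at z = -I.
Write f(z) = P(z)/Q(z) with P(z) = z^2 - z + 2 and Q(z) = z^2 - 2*z + I*z - 2*I.
The denominator factors as Q(z) = (z - 2)*(z + I), so z = -I is a simple zero of Q and P is analytic there; z = -I is therefore a simple pole and
  Res(f, z₀) = P(z₀)/Q'(z₀).

Q'(z) = 2*z - 2 + I, so Q'(-I) = -2 - I.
P(-I) = 1 + I.

Res(f, -I) = (1 + I)/(-2 - I) = -3/5 - I/5

Final answer: -3/5 - I/5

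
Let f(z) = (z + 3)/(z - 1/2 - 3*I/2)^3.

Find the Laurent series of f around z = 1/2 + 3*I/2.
Put w = z - (1/2 + 3*I/2), i.e. z = w + 1/2 + 3*I/2. The denominator is w^3, so it suffices to rewrite the numerator in powers of w.

P(z) = z + 3
P(w + 1/2 + 3*I/2) = 7/2 + 3*I/2 + w

Dividing each term by w^3:
  f = (7/2 + 3*I/2)/w^3 + 1/w^2

Substituting back w = z - 1/2 - 3*I/2:
  f(z) = (7/2 + 3*I/2)/(z - 1/2 - 3*I/2)^3 + 1/(z - 1/2 - 3*I/2)^2

The series is finite because the numerator is a polynomial; the negative powers form the principal part.

Final answer: (7/2 + 3*I/2)/(z - 1/2 - 3*I/2)^3 + 1/(z - 1/2 - 3*I/2)^2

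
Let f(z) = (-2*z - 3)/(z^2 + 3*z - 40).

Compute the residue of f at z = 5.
Write f(z) = P(z)/Q(z) with P(z) = -2*z - 3 and Q(z) = z^2 + 3*z - 40.
The denominator factors as Q(z) = (z + 8)*(z - 5), so z = 5 is a simple zero of Q and P is analytic there; z = 5 is therefore a simple pole and
  Res(f, z₀) = P(z₀)/Q'(z₀).

Q'(z) = 2*z + 3, so Q'(5) = 13.
P(5) = -13.

Res(f, 5) = (-13)/(13) = -1

Final answer: -1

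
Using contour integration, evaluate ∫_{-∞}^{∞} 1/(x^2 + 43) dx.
Let f(z) = 1/(z^2 + 43). The denominator has no real zeros and deg Q - deg P = 2 ≥ 2, so the integral of f over the upper semicircle |z| = R tends to 0 as R → ∞. Closing the contour in the upper half-plane,
  ∫_{-∞}^{∞} f(x) dx = 2πi · Σ Res(f, z_k)  over the poles with Im z_k > 0.

Zeros of the denominator: z^2 + 43 = 0 gives z = ±sqrt(43)*I.
Upper half-plane: z = sqrt(43)*I (simple).

Each pole is a simple zero of Q(z) = z^2 + 43, so Res(f, z₀) = P(z₀)/Q'(z₀) with P(z) = 1, Q'(z) = 2*z:
  Res(f, sqrt(43)*I) = (1)/(2*sqrt(43)*I) = -sqrt(43)*I/86

∫_{-∞}^{∞} f(x) dx = 2πi · (-sqrt(43)*I/86) = sqrt(43)*pi/43

Final answer: sqrt(43)*pi/43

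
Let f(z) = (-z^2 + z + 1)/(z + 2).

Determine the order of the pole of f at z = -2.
Factor the denominator:
  z + 2 = (z + 2)

The numerator P(z) = -z^2 + z + 1 has P(-2) = -5 ≠ 0, so no factor of (z + 2) cancels.
Near z = -2 we can therefore write f(z) = g(z)/(z + 2) with g analytic at -2 and g(-2) ≠ 0 (g is just the numerator).

Hence z = -2 is a pole of order 1.

Final answer: 1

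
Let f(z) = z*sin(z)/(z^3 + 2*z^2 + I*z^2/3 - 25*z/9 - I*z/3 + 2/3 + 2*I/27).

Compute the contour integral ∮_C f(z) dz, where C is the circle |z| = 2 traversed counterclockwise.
By the residue theorem, ∮_C f(z) dz = 2πi · (sum of the residues of f at the poles inside |z| = 2).

The denominator factors as (z - 2/3)*(z - 1/3)*(z + 3 + I/3), so the singularities of f are simple poles at z = 2/3, z = 1/3, z = -3 - I/3.
  |2/3|² = 4/9 < 4 = 2², so this pole is inside the contour.
  |1/3|² = 1/9 < 4 = 2², so this pole is inside the contour.
  |-3 - I/3|² = 82/9 > 4 = 2², so this pole is outside the contour.

With P(z) = z*sin(z) and Q(z) = z^3 + 2*z^2 + I*z^2/3 - 25*z/9 - I*z/3 + 2/3 + 2*I/27, each pole is simple, so Res(f, z₀) = P(z₀)/Q'(z₀) with Q'(z) = 3*z^2 + 4*z + 2*I*z/3 - 25/9 - I/3.
  Res(f, 2/3) = P(2/3)/Q'(2/3) = (2*sin(2/3)/3)/(11/9 + I/9) = (33/61 - 3*I/61)*sin(2/3)
  Res(f, 1/3) = P(1/3)/Q'(1/3) = (sin(1/3)/3)/(-10/9 - I/9) = (-30/101 + 3*I/101)*sin(1/3)

Sum of residues inside C: (33/61 - 3*I/61)*sin(2/3) + (-30/101 + 3*I/101)*sin(1/3)
∮_C f(z) dz = 2πi · ((33/61 - 3*I/61)*sin(2/3) + (-30/101 + 3*I/101)*sin(1/3)) = pi*(-6/101 - 60*I/101)*sin(1/3) + pi*(6/61 + 66*I/61)*sin(2/3)

Final answer: pi*(-6/101 - 60*I/101)*sin(1/3) + pi*(6/61 + 66*I/61)*sin(2/3)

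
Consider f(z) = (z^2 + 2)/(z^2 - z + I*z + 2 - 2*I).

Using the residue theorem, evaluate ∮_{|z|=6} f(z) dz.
By the residue theorem, ∮_C f(z) dz = 2πi · (sum of the residues of f at the poles inside |z| = 6).

The denominator factors as (z - 1 - I)*(z + 2*I), so the singularities of f are simple poles at z = 1 + I, z = -2*I.
  |1 + I|² = 2 < 36 = 6², so this pole is inside the contour.
  |-2*I|² = 4 < 36 = 6², so this pole is inside the contour.

With P(z) = z^2 + 2 and Q(z) = z^2 - z + I*z + 2 - 2*I, each pole is simple, so Res(f, z₀) = P(z₀)/Q'(z₀) with Q'(z) = 2*z - 1 + I.
  Res(f, 1 + I) = P(1 + I)/Q'(1 + I) = (2 + 2*I)/(1 + 3*I) = 4/5 - 2*I/5
  Res(f, -2*I) = P(-2*I)/Q'(-2*I) = (-2)/(-1 - 3*I) = 1/5 - 3*I/5

Sum of residues inside C: 1 - I
∮_C f(z) dz = 2πi · (1 - I) = pi*(2 + 2*I)

Final answer: pi*(2 + 2*I)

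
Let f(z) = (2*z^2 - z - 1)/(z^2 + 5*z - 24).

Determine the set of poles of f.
The singularities of f are the zeros of the denominator. Factoring,
  z^2 + 5*z - 24 = (z + 8)*(z - 3)
so the candidates are z = -8, z = 3.

Check the numerator P(z) = 2*z^2 - z - 1 at each one:
  P(-8) = 135 ≠ 0, so z = -8 is a (simple) pole.
  P(3) = 14 ≠ 0, so z = 3 is a (simple) pole.

Poles of f: {-8, 3}

Final answer: {-8, 3}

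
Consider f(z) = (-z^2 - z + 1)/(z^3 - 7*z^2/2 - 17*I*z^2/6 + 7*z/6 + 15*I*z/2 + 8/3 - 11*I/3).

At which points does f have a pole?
The singularities of f are the zeros of the denominator. Factoring,
  z^3 - 7*z^2/2 - 17*I*z^2/6 + 7*z/6 + 15*I*z/2 + 8/3 - 11*I/3 = (z - 2 - I/3)*(z - 1/2 - 3*I/2)*(z - 1 - I)
so the candidates are z = 2 + I/3, z = 1/2 + 3*I/2, z = 1 + I.

Check the numerator P(z) = -z^2 - z + 1 at each one:
  P(2 + I/3) = -44/9 - 5*I/3 ≠ 0, so z = 2 + I/3 is a (simple) pole.
  P(1/2 + 3*I/2) = 5/2 - 3*I ≠ 0, so z = 1/2 + 3*I/2 is a (simple) pole.
  P(1 + I) = -3*I ≠ 0, so z = 1 + I is a (simple) pole.

Poles of f: {1/2 + 3*I/2, 1 + I, 2 + I/3}

Final answer: {1/2 + 3*I/2, 1 + I, 2 + I/3}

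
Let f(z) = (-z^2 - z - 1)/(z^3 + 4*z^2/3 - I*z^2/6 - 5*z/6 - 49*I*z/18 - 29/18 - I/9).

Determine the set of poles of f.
{-2 - I, -1/3 + I/2, 1 + 2*I/3}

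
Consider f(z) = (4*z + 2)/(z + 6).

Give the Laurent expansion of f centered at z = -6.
-22/(z + 6) + 4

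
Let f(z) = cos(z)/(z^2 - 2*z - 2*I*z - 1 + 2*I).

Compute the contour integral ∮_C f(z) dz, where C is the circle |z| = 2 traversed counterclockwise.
By the residue theorem, ∮_C f(z) dz = 2πi · (sum of the residues of f at the poles inside |z| = 2).

The denominator factors as (z - 2 - I)*(z - I), so the singularities of f are simple poles at z = 2 + I, z = I.
  |2 + I|² = 5 > 4 = 2², so this pole is outside the contour.
  |I|² = 1 < 4 = 2², so this pole is inside the contour.

With P(z) = cos(z) and Q(z) = z^2 - 2*z - 2*I*z - 1 + 2*I, each pole is simple, so Res(f, z₀) = P(z₀)/Q'(z₀) with Q'(z) = 2*z - 2 - 2*I.
  Res(f, I) = P(I)/Q'(I) = (cosh(1))/(-2) = -cosh(1)/2

∮_C f(z) dz = 2πi · (-cosh(1)/2) = -I*pi*cosh(1)

Final answer: -I*pi*cosh(1)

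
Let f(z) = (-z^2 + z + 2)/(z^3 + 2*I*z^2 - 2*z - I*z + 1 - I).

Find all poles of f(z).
The singularities of f are the zeros of the denominator. Factoring,
  z^3 + 2*I*z^2 - 2*z - I*z + 1 - I = (z - 1)*(z + 1 + I)*(z + I)
so the candidates are z = 1, z = -1 - I, z = -I.

Check the numerator P(z) = -z^2 + z + 2 at each one:
  P(1) = 2 ≠ 0, so z = 1 is a (simple) pole.
  P(-1 - I) = 1 - 3*I ≠ 0, so z = -1 - I is a (simple) pole.
  P(-I) = 3 - I ≠ 0, so z = -I is a (simple) pole.

Poles of f: {-1 - I, -I, 1}

Final answer: {-1 - I, -I, 1}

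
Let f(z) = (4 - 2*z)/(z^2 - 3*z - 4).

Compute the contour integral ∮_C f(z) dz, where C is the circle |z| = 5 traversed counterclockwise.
By the residue theorem, ∮_C f(z) dz = 2πi · (sum of the residues of f at the poles inside |z| = 5).

The denominator factors as (z + 1)*(z - 4), so the singularities of f are simple poles at z = -1, z = 4.
  |-1|² = 1 < 25 = 5², so this pole is inside the contour.
  |4|² = 16 < 25 = 5², so this pole is inside the contour.

With P(z) = 4 - 2*z and Q(z) = z^2 - 3*z - 4, each pole is simple, so Res(f, z₀) = P(z₀)/Q'(z₀) with Q'(z) = 2*z - 3.
  Res(f, -1) = P(-1)/Q'(-1) = (6)/(-5) = -6/5
  Res(f, 4) = P(4)/Q'(4) = (-4)/(5) = -4/5

Sum of residues inside C: -2
∮_C f(z) dz = 2πi · (-2) = -4*I*pi

Final answer: -4*I*pi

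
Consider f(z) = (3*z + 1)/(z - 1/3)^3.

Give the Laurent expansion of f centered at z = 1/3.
Put w = z - (1/3), i.e. z = w + 1/3. The denominator is w^3, so it suffices to rewrite the numerator in powers of w.

P(z) = 3*z + 1
P(w + 1/3) = 2 + 3*w

Dividing each term by w^3:
  f = 2/w^3 + 3/w^2

Substituting back w = z - 1/3:
  f(z) = 2/(z - 1/3)^3 + 3/(z - 1/3)^2

The series is finite because the numerator is a polynomial; the negative powers form the principal part.

Final answer: 2/(z - 1/3)^3 + 3/(z - 1/3)^2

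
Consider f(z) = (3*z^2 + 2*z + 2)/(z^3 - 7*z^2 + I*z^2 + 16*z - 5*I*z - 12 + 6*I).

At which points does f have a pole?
The singularities of f are the zeros of the denominator. Factoring,
  z^3 - 7*z^2 + I*z^2 + 16*z - 5*I*z - 12 + 6*I = (z - 2 + I)*(z - 3)*(z - 2)
so the candidates are z = 2 - I, z = 3, z = 2.

Check the numerator P(z) = 3*z^2 + 2*z + 2 at each one:
  P(2 - I) = 15 - 14*I ≠ 0, so z = 2 - I is a (simple) pole.
  P(3) = 35 ≠ 0, so z = 3 is a (simple) pole.
  P(2) = 18 ≠ 0, so z = 2 is a (simple) pole.

Poles of f: {2 - I, 2, 3}

Final answer: {2 - I, 2, 3}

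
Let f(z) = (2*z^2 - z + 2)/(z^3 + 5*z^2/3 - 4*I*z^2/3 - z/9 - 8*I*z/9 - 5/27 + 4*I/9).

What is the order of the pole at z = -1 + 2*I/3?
2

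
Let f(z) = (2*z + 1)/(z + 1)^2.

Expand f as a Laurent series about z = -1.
Put w = z - (-1), i.e. z = w - 1. The denominator is w^2, so it suffices to rewrite the numerator in powers of w.

P(z) = 2*z + 1
P(w - 1) = -1 + 2*w

Dividing each term by w^2:
  f = -1/w^2 + 2/w

Substituting back w = z + 1:
  f(z) = -1/(z + 1)^2 + 2/(z + 1)

The series is finite because the numerator is a polynomial; the negative powers form the principal part, and the coefficient of 1/(z + 1) gives Res(f, -1) = 2.

Final answer: -1/(z + 1)^2 + 2/(z + 1)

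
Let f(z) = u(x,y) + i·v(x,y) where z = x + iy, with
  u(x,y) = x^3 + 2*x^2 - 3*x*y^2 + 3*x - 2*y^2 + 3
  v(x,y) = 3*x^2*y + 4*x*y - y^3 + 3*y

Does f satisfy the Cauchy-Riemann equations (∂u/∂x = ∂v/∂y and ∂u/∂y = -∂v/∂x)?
∂u/∂x = 3*x^2 + 4*x - 3*y^2 + 3
∂v/∂y = 3*x^2 + 4*x - 3*y^2 + 3
∂u/∂y = -6*x*y - 4*y
∂v/∂x = 6*x*y + 4*y
∂u/∂x = ∂v/∂y and ∂u/∂y = -∂v/∂x hold identically; f is analytic.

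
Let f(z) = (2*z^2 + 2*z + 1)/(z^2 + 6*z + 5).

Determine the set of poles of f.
{-5, -1}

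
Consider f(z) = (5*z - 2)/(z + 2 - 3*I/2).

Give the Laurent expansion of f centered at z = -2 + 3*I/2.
Put w = z - (-2 + 3*I/2), i.e. z = w - 2 + 3*I/2. The denominator is w, so it suffices to rewrite the numerator in powers of w.

P(z) = 5*z - 2
P(w - 2 + 3*I/2) = -12 + 15*I/2 + 5*w

Dividing each term by w:
  f = (-12 + 15*I/2)/w + 5

Substituting back w = z + 2 - 3*I/2:
  f(z) = (-12 + 15*I/2)/(z + 2 - 3*I/2) + 5

The series is finite because the numerator is a polynomial; the negative powers form the principal part, and the coefficient of 1/(z + 2 - 3*I/2) gives Res(f, -2 + 3*I/2) = -12 + 15*I/2.

Final answer: (-12 + 15*I/2)/(z + 2 - 3*I/2) + 5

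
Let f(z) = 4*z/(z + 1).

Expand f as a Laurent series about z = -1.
Put w = z - (-1), i.e. z = w - 1. The denominator is w, so it suffices to rewrite the numerator in powers of w.

P(z) = 4*z
P(w - 1) = -4 + 4*w

Dividing each term by w:
  f = -4/w + 4

Substituting back w = z + 1:
  f(z) = -4/(z + 1) + 4

The series is finite because the numerator is a polynomial; the negative powers form the principal part, and the coefficient of 1/(z + 1) gives Res(f, -1) = -4.

Final answer: -4/(z + 1) + 4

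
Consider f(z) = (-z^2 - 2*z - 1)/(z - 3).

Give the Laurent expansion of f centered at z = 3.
Put w = z - (3), i.e. z = w + 3. The denominator is w, so it suffices to rewrite the numerator in powers of w.

P(z) = -z^2 - 2*z - 1
P(w + 3) = -16 - 8*w - w^2

Dividing each term by w:
  f = -16/w - 8 - w

Substituting back w = z - 3:
  f(z) = -16/(z - 3) - 8 - (z - 3)

The series is finite because the numerator is a polynomial; the negative powers form the principal part, and the coefficient of 1/(z - 3) gives Res(f, 3) = -16.

Final answer: -16/(z - 3) - 8 - (z - 3)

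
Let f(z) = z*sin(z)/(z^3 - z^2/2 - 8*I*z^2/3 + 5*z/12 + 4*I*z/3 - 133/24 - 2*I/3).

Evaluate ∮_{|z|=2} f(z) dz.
pi*(12/61 + 21*I/244)*sin(1/2 + I) + pi*(-1176/5185 + 1773*I/5185)*sin(3/2 + 2*I/3)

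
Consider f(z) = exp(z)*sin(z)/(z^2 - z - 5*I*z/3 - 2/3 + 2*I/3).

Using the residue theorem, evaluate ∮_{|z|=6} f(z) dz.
By the residue theorem, ∮_C f(z) dz = 2πi · (sum of the residues of f at the poles inside |z| = 6).

The denominator factors as (z - 2*I/3)*(z - 1 - I), so the singularities of f are simple poles at z = 2*I/3, z = 1 + I.
  |2*I/3|² = 4/9 < 36 = 6², so this pole is inside the contour.
  |1 + I|² = 2 < 36 = 6², so this pole is inside the contour.

With P(z) = exp(z)*sin(z) and Q(z) = z^2 - z - 5*I*z/3 - 2/3 + 2*I/3, each pole is simple, so Res(f, z₀) = P(z₀)/Q'(z₀) with Q'(z) = 2*z - 1 - 5*I/3.
  Res(f, 2*I/3) = P(2*I/3)/Q'(2*I/3) = (I*exp(2*I/3)*sinh(2/3))/(-1 - I/3) = (-3/10 - 9*I/10)*exp(2*I/3)*sinh(2/3)
  Res(f, 1 + I) = P(1 + I)/Q'(1 + I) = (exp(1 + I)*sin(1 + I))/(1 + I/3) = (9/10 - 3*I/10)*exp(1 + I)*sin(1 + I)

Sum of residues inside C: (-3/10 - 9*I/10)*exp(2*I/3)*sinh(2/3) + (9/10 - 3*I/10)*exp(1 + I)*sin(1 + I)
∮_C f(z) dz = 2πi · ((-3/10 - 9*I/10)*exp(2*I/3)*sinh(2/3) + (9/10 - 3*I/10)*exp(1 + I)*sin(1 + I)) = pi*(9/5 - 3*I/5)*exp(2*I/3)*sinh(2/3) + pi*(3/5 + 9*I/5)*exp(1 + I)*sin(1 + I)

Final answer: pi*(9/5 - 3*I/5)*exp(2*I/3)*sinh(2/3) + pi*(3/5 + 9*I/5)*exp(1 + I)*sin(1 + I)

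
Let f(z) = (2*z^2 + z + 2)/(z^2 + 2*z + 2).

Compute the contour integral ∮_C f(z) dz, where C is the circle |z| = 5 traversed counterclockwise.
By the residue theorem, ∮_C f(z) dz = 2πi · (sum of the residues of f at the poles inside |z| = 5).

The denominator factors as (z + 1 - I)*(z + 1 + I), so the singularities of f are simple poles at z = -1 + I, z = -1 - I.
  |-1 + I|² = 2 < 25 = 5², so this pole is inside the contour.
  |-1 - I|² = 2 < 25 = 5², so this pole is inside the contour.

With P(z) = 2*z^2 + z + 2 and Q(z) = z^2 + 2*z + 2, each pole is simple, so Res(f, z₀) = P(z₀)/Q'(z₀) with Q'(z) = 2*z + 2.
  Res(f, -1 + I) = P(-1 + I)/Q'(-1 + I) = (1 - 3*I)/(2*I) = -3/2 - I/2
  Res(f, -1 - I) = P(-1 - I)/Q'(-1 - I) = (1 + 3*I)/(-2*I) = -3/2 + I/2

Sum of residues inside C: -3
∮_C f(z) dz = 2πi · (-3) = -6*I*pi

Final answer: -6*I*pi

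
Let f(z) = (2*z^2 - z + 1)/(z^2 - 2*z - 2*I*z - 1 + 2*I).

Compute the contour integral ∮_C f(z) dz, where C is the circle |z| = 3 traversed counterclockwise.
pi*(-8 + 6*I)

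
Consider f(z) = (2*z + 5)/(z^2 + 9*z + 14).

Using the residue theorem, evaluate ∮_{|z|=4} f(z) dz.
2*I*pi/5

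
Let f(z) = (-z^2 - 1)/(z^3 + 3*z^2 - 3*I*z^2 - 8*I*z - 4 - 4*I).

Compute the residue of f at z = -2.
Write f(z) = P(z)/Q(z) with P(z) = -z^2 - 1 and Q(z) = z^3 + 3*z^2 - 3*I*z^2 - 8*I*z - 4 - 4*I.
The denominator factors as Q(z) = (z + 2)*(z + 1 - I)*(z - 2*I), so z = -2 is a simple zero of Q and P is analytic there; z = -2 is therefore a simple pole and
  Res(f, z₀) = P(z₀)/Q'(z₀).

Q'(z) = 3*z^2 + 6*z - 6*I*z - 8*I, so Q'(-2) = 4*I.
P(-2) = -5.

Res(f, -2) = (-5)/(4*I) = 5*I/4

Final answer: 5*I/4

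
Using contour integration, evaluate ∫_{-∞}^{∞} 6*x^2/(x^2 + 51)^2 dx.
Let f(z) = 6*z^2/(z^2 + 51)^2. The denominator has no real zeros and deg Q - deg P = 2 ≥ 2, so the integral of f over the upper semicircle |z| = R tends to 0 as R → ∞. Closing the contour in the upper half-plane,
  ∫_{-∞}^{∞} f(x) dx = 2πi · Σ Res(f, z_k)  over the poles with Im z_k > 0.

Zeros of the denominator: z^2 + 51 = 0 gives z = ±sqrt(51)*I.
Upper half-plane: z = sqrt(51)*I (a pole of order 2).

Write f(z) = g(z)/(z - sqrt(51)*I)^2 with g(z) = 6*z^2/(z + sqrt(51)*I)^2. For a double pole, Res(f, z₀) = g'(z₀):
  g'(z) = 12*sqrt(51)*I*z/(z + sqrt(51)*I)^3
  Res(f, sqrt(51)*I) = g'(sqrt(51)*I) = -sqrt(51)*I/34

∫_{-∞}^{∞} f(x) dx = 2πi · (-sqrt(51)*I/34) = sqrt(51)*pi/17

Final answer: sqrt(51)*pi/17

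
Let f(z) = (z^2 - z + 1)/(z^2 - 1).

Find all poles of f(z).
{-1, 1}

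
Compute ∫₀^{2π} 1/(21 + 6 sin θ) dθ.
Call the integral J. The integrand is 2π-periodic and we integrate over a full period, so shifting θ does not change the value (θ → θ + π/2 turns sin θ into cos θ). Hence
  J = ∫₀^{2π} dθ/(21 + 6 cos θ).
Put z = e^{iθ}: then cos θ = (z + 1/z)/2, dθ = dz/(iz), and z runs once counterclockwise around |z| = 1:
  J = ∮_{|z|=1} 1/(21 + 6*(z + 1/z)/2) · dz/(iz) = (2/i) ∮_{|z|=1} dz/(6*z^2 + 42*z + 6).
The roots of 6*z^2 + 42*z + 6 are z = (-21 ± sqrt(21^2 - 6^2))/6, with sqrt(405) = 9*sqrt(5); their product is 1, so only z₊ = -7/2 + 3*sqrt(5)/2 lies inside the unit circle (z₋ = -7/2 - 3*sqrt(5)/2 lies outside).
z₊ is a simple zero of q(z) = 6*z^2 + 42*z + 6, so Res(1/q, z₊) = 1/q'(z₊) with q'(z) = 12*z + 42; and q'(z₊) = 6*(z₊ - z₋) = 18*sqrt(5).
Therefore J = (2/i) · 2πi · 1/(18*sqrt(5)) = 2*pi/(9*sqrt(5)) = 2*sqrt(5)*pi/45

Final answer: 2*sqrt(5)*pi/45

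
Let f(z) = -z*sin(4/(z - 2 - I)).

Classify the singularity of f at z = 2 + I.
essential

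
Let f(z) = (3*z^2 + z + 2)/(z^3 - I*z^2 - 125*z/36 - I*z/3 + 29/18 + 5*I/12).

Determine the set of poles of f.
The singularities of f are the zeros of the denominator. Factoring,
  z^3 - I*z^2 - 125*z/36 - I*z/3 + 29/18 + 5*I/12 = (z + 2 - I/3)*(z - 3/2 - 2*I/3)*(z - 1/2)
so the candidates are z = -2 + I/3, z = 3/2 + 2*I/3, z = 1/2.

Check the numerator P(z) = 3*z^2 + z + 2 at each one:
  P(-2 + I/3) = 35/3 - 11*I/3 ≠ 0, so z = -2 + I/3 is a (simple) pole.
  P(3/2 + 2*I/3) = 107/12 + 20*I/3 ≠ 0, so z = 3/2 + 2*I/3 is a (simple) pole.
  P(1/2) = 13/4 ≠ 0, so z = 1/2 is a (simple) pole.

Poles of f: {-2 + I/3, 1/2, 3/2 + 2*I/3}

Final answer: {-2 + I/3, 1/2, 3/2 + 2*I/3}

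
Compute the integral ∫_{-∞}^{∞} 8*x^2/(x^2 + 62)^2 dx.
2*sqrt(62)*pi/31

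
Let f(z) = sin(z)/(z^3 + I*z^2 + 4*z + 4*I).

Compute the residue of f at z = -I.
Write f(z) = P(z)/Q(z) with P(z) = sin(z) and Q(z) = z^3 + I*z^2 + 4*z + 4*I.
The denominator factors as Q(z) = (z + 2*I)*(z + I)*(z - 2*I), so z = -I is a simple zero of Q and P is analytic there; z = -I is therefore a simple pole and
  Res(f, z₀) = P(z₀)/Q'(z₀).

Q'(z) = 3*z^2 + 2*I*z + 4, so Q'(-I) = 3.
P(-I) = -I*sinh(1).

Res(f, -I) = (-I*sinh(1))/(3) = -I*sinh(1)/3

Final answer: -I*sinh(1)/3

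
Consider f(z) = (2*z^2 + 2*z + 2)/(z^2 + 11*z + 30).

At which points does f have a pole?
The singularities of f are the zeros of the denominator. Factoring,
  z^2 + 11*z + 30 = (z + 6)*(z + 5)
so the candidates are z = -6, z = -5.

Check the numerator P(z) = 2*z^2 + 2*z + 2 at each one:
  P(-6) = 62 ≠ 0, so z = -6 is a (simple) pole.
  P(-5) = 42 ≠ 0, so z = -5 is a (simple) pole.

Poles of f: {-6, -5}

Final answer: {-6, -5}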